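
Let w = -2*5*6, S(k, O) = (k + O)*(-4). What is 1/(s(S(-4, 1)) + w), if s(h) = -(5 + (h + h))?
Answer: -1/89 ≈ -0.011236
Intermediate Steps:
S(k, O) = -4*O - 4*k (S(k, O) = (O + k)*(-4) = -4*O - 4*k)
w = -60 (w = -10*6 = -60)
s(h) = -5 - 2*h (s(h) = -(5 + 2*h) = -5 - 2*h)
1/(s(S(-4, 1)) + w) = 1/((-5 - 2*(-4*1 - 4*(-4))) - 60) = 1/((-5 - 2*(-4 + 16)) - 60) = 1/((-5 - 2*12) - 60) = 1/((-5 - 24) - 60) = 1/(-29 - 60) = 1/(-89) = -1/89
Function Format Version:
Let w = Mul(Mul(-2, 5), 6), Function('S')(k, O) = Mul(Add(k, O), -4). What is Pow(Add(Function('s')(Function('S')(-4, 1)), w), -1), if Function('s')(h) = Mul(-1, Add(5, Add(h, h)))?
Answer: Rational(-1, 89) ≈ -0.011236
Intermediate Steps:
Function('S')(k, O) = Add(Mul(-4, O), Mul(-4, k)) (Function('S')(k, O) = Mul(Add(O, k), -4) = Add(Mul(-4, O), Mul(-4, k)))
w = -60 (w = Mul(-10, 6) = -60)
Function('s')(h) = Add(-5, Mul(-2, h)) (Function('s')(h) = Mul(-1, Add(5, Mul(2, h))) = Add(-5, Mul(-2, h)))
Pow(Add(Function('s')(Function('S')(-4, 1)), w), -1) = Pow(Add(Add(-5, Mul(-2, Add(Mul(-4, 1), Mul(-4, -4)))), -60), -1) = Pow(Add(Add(-5, Mul(-2, Add(-4, 16))), -60), -1) = Pow(Add(Add(-5, Mul(-2, 12)), -60), -1) = Pow(Add(Add(-5, -24), -60), -1) = Pow(Add(-29, -60), -1) = Pow(-89, -1) = Rational(-1, 89)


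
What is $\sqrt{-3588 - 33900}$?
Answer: $4 i \sqrt{2343} \approx 193.62 i$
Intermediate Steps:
$\sqrt{-3588 - 33900} = \sqrt{-37488} = 4 i \sqrt{2343}$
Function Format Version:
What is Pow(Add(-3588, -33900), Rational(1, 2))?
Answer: Mul(4, I, Pow(2343, Rational(1, 2))) ≈ Mul(193.62, I)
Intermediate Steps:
Pow(Add(-3588, -33900), Rational(1, 2)) = Pow(-37488, Rational(1, 2)) = Mul(4, I, Pow(2343, Rational(1, 2)))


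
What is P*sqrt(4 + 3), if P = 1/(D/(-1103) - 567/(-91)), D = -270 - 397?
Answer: 14339*sqrt(7)/98014 ≈ 0.38706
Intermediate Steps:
D = -667
P = 14339/98014 (P = 1/(-667/(-1103) - 567/(-91)) = 1/(-667*(-1/1103) - 567*(-1/91)) = 1/(667/1103 + 81/13) = 1/(98014/14339) = 14339/98014 ≈ 0.14630)
P*sqrt(4 + 3) = 14339*sqrt(4 + 3)/98014 = 14339*sqrt(7)/98014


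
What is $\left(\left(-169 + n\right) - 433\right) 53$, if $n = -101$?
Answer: $-37259$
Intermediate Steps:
$\left(\left(-169 + n\right) - 433\right) 53 = \left(\left(-169 - 101\right) - 433\right) 53 = \left(-270 - 433\right) 53 = \left(-703\right) 53 = -37259$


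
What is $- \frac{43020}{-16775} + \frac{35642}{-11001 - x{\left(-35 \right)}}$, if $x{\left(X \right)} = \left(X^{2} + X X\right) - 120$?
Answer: $- \frac{4878986}{44725505} \approx -0.10909$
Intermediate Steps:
$x{\left(X \right)} = -120 + 2 X^{2}$ ($x{\left(X \right)} = \left(X^{2} + X^{2}\right) - 120 = 2 X^{2} - 120 = -120 + 2 X^{2}$)
$- \frac{43020}{-16775} + \frac{35642}{-11001 - x{\left(-35 \right)}} = - \frac{43020}{-16775} + \frac{35642}{-11001 - \left(-120 + 2 \left(-35\right)^{2}\right)} = \left(-43020\right) \left(- \frac{1}{16775}\right) + \frac{35642}{-11001 - \left(-120 + 2 \cdot 1225\right)} = \frac{8604}{3355} + \frac{35642}{-11001 - \left(-120 + 2450\right)} = \frac{8604}{3355} + \frac{35642}{-11001 - 2330} = \frac{8604}{3355} + \frac{35642}{-13331} = \frac{8604}{3355} + 35642 \left(- \frac{1}{13331}\right) = \frac{8604}{3355} - \frac{35642}{13331} = - \frac{4878986}{44725505}$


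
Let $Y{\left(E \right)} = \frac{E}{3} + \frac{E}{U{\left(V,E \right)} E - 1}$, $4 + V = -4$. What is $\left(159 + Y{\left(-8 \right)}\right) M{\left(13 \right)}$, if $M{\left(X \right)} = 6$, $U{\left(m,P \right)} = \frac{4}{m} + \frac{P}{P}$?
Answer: $\frac{4738}{5} \approx 947.6$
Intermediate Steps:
$V = -8$ ($V = -4 - 4 = -8$)
$U{\left(m,P \right)} = 1 + \frac{4}{m}$ ($U{\left(m,P \right)} = \frac{4}{m} + 1 = 1 + \frac{4}{m}$)
$Y{\left(E \right)} = \frac{E}{3} + \frac{E}{-1 + \frac{E}{2}}$ ($Y{\left(E \right)} = \frac{E}{3} + \frac{E}{\frac{4 - 8}{-8} E - 1} = E \frac{1}{3} + \frac{E}{\left(- \frac{1}{8}\right) \left(-4\right) E - 1} = \frac{E}{3} + \frac{E}{\frac{E}{2} - 1} = \frac{E}{3} + \frac{E}{-1 + \frac{E}{2}}$)
$\left(159 + Y{\left(-8 \right)}\right) M{\left(13 \right)} = \left(159 + \frac{1}{3} \left(-8\right) \frac{1}{-2 - 8} \left(4 - 8\right)\right) 6 = \left(159 + \frac{1}{3} \left(-8\right) \frac{1}{-10} \left(-4\right)\right) 6 = \left(159 + \frac{1}{3} \left(-8\right) \left(- \frac{1}{10}\right) \left(-4\right)\right) 6 = \left(159 - \frac{16}{15}\right) 6 = \frac{2369}{15} \cdot 6 = \frac{4738}{5}$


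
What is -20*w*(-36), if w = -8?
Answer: -5760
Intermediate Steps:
-20*w*(-36) = -20*(-8)*(-36) = 160*(-36) = -5760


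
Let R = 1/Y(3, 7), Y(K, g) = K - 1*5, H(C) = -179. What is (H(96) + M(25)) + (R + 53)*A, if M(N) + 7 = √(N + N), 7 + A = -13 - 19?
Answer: -4467/2 + 5*√2 ≈ -2226.4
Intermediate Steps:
A = -39 (A = -7 + (-13 - 19) = -7 - 32 = -39)
M(N) = -7 + √2*√N (M(N) = -7 + √(N + N) = -7 + √(2*N) = -7 + √2*√N)
Y(K, g) = -5 + K (Y(K, g) = K - 5 = -5 + K)
R = -½ (R = 1/(-5 + 3) = 1/(-2) = -½ ≈ -0.50000)
(H(96) + M(25)) + (R + 53)*A = (-179 + (-7 + √2*√25)) + (-½ + 53)*(-39) = (-179 + (-7 + √2*5)) + (105/2)*(-39) = (-179 + (-7 + 5*√2)) - 4095/2 = (-186 + 5*√2) - 4095/2 = -4467/2 + 5*√2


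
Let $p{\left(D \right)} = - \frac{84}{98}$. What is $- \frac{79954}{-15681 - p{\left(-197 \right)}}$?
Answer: $\frac{559678}{109761} \approx 5.0991$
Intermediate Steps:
$p{\left(D \right)} = - \frac{6}{7}$ ($p{\left(D \right)} = \left(-84\right) \frac{1}{98} = - \frac{6}{7}$)
$- \frac{79954}{-15681 - p{\left(-197 \right)}} = - \frac{79954}{-15681 - - \frac{6}{7}} = - \frac{79954}{-15681 + \frac{6}{7}} = - \frac{79954}{- \frac{109761}{7}} = \left(-79954\right) \left(- \frac{7}{109761}\right) = \frac{559678}{109761}$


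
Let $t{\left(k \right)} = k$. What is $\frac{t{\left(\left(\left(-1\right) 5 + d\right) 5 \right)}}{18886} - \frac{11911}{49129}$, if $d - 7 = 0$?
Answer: $- \frac{112229928}{463925147} \approx -0.24191$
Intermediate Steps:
$d = 7$ ($d = 7 + 0 = 7$)
$\frac{t{\left(\left(\left(-1\right) 5 + d\right) 5 \right)}}{18886} - \frac{11911}{49129} = \frac{\left(\left(-1\right) 5 + 7\right) 5}{18886} - \frac{11911}{49129} = \left(-5 + 7\right) 5 \cdot \frac{1}{18886} - \frac{11911}{49129} = 2 \cdot 5 \cdot \frac{1}{18886} - \frac{11911}{49129} = 10 \cdot \frac{1}{18886} - \frac{11911}{49129} = \frac{5}{9443} - \frac{11911}{49129} = - \frac{112229928}{463925147}$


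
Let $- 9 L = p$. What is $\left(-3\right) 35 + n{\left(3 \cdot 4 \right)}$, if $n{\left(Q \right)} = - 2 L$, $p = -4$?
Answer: $- \frac{953}{9} \approx -105.89$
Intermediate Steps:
$L = \frac{4}{9}$ ($L = \left(- \frac{1}{9}\right) \left(-4\right) = \frac{4}{9} \approx 0.44444$)
$n{\left(Q \right)} = - \frac{8}{9}$ ($n{\left(Q \right)} = \left(-2\right) \frac{4}{9} = - \frac{8}{9}$)
$\left(-3\right) 35 + n{\left(3 \cdot 4 \right)} = \left(-3\right) 35 - \frac{8}{9} = -105 - \frac{8}{9} = - \frac{953}{9}$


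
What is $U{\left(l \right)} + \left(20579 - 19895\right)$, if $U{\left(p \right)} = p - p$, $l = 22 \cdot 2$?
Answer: $684$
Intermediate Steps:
$l = 44$
$U{\left(p \right)} = 0$
$U{\left(l \right)} + \left(20579 - 19895\right) = 0 + \left(20579 - 19895\right) = 0 + 684 = 684$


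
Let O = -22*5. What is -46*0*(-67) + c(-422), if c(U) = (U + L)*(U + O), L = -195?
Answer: 328244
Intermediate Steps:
O = -110
c(U) = (-195 + U)*(-110 + U) (c(U) = (U - 195)*(U - 110) = (-195 + U)*(-110 + U))
-46*0*(-67) + c(-422) = -46*0*(-67) + (21450 + (-422)² - 305*(-422)) = 0*(-67) + (21450 + 178084 + 128710) = 0 + 328244 = 328244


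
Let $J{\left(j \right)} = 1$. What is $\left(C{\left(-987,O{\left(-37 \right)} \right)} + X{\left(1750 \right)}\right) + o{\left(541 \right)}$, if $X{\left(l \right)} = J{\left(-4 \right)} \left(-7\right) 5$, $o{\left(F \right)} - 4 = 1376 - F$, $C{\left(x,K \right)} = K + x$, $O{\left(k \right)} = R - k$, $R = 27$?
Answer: $-119$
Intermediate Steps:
$O{\left(k \right)} = 27 - k$
$o{\left(F \right)} = 1380 - F$ ($o{\left(F \right)} = 4 - \left(-1376 + F\right) = 1380 - F$)
$X{\left(l \right)} = -35$ ($X{\left(l \right)} = 1 \left(-7\right) 5 = \left(-7\right) 5 = -35$)
$\left(C{\left(-987,O{\left(-37 \right)} \right)} + X{\left(1750 \right)}\right) + o{\left(541 \right)} = \left(\left(\left(27 - -37\right) - 987\right) - 35\right) + \left(1380 - 541\right) = \left(\left(\left(27 + 37\right) - 987\right) - 35\right) + \left(1380 - 541\right) = \left(\left(64 - 987\right) - 35\right) + 839 = \left(-923 - 35\right) + 839 = -958 + 839 = -119$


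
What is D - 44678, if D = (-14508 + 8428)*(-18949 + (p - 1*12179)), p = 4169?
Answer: 163866042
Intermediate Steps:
D = 163910720 (D = (-14508 + 8428)*(-18949 + (4169 - 1*12179)) = -6080*(-18949 + (4169 - 12179)) = -6080*(-18949 - 8010) = -6080*(-26959) = 163910720)
D - 44678 = 163910720 - 44678 = 163866042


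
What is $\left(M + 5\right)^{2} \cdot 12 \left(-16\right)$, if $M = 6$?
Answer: $-23232$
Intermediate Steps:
$\left(M + 5\right)^{2} \cdot 12 \left(-16\right) = \left(6 + 5\right)^{2} \cdot 12 \left(-16\right) = 11^{2} \cdot 12 \left(-16\right) = 121 \cdot 12 \left(-16\right) = 1452 \left(-16\right) = -23232$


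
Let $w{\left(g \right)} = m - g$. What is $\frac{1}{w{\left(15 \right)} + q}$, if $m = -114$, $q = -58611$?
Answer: $- \frac{1}{58740} \approx -1.7024 \cdot 10^{-5}$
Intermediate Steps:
$w{\left(g \right)} = -114 - g$
$\frac{1}{w{\left(15 \right)} + q} = \frac{1}{\left(-114 - 15\right) - 58611} = \frac{1}{-129 - 58611} = \frac{1}{-58740} = - \frac{1}{58740}$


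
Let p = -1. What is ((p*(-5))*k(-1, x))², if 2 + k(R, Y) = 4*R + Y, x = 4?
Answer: 100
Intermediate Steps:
k(R, Y) = -2 + Y + 4*R (k(R, Y) = -2 + (4*R + Y) = -2 + (Y + 4*R) = -2 + Y + 4*R)
((p*(-5))*k(-1, x))² = ((-1*(-5))*(-2 + 4 + 4*(-1)))² = (5*(-2 + 4 - 4))² = (5*(-2))² = (-10)² = 100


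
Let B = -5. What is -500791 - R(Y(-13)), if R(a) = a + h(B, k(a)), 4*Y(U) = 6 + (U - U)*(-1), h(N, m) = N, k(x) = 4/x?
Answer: -1001575/2 ≈ -5.0079e+5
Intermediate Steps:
Y(U) = 3/2 (Y(U) = (6 + (U - U)*(-1))/4 = (6 + 0*(-1))/4 = (6 + 0)/4 = (¼)*6 = 3/2)
R(a) = -5 + a (R(a) = a - 5 = -5 + a)
-500791 - R(Y(-13)) = -500791 - (-5 + 3/2) = -500791 - 1*(-7/2) = -500791 + 7/2 = -1001575/2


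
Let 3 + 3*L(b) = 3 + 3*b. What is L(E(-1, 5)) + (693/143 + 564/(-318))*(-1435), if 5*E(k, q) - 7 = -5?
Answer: -15188097/3445 ≈ -4408.7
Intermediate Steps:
E(k, q) = ⅖ (E(k, q) = 7/5 + (⅕)*(-5) = 7/5 - 1 = ⅖)
L(b) = b (L(b) = -1 + (3 + 3*b)/3 = -1 + (1 + b) = b)
L(E(-1, 5)) + (693/143 + 564/(-318))*(-1435) = ⅖ + (693/143 + 564/(-318))*(-1435) = ⅖ + (693*(1/143) + 564*(-1/318))*(-1435) = ⅖ + (63/13 - 94/53)*(-1435) = ⅖ + (2117/689)*(-1435) = ⅖ - 3037895/689 = -15188097/3445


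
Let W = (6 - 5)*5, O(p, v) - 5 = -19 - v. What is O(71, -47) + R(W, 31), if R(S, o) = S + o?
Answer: 69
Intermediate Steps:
O(p, v) = -14 - v (O(p, v) = 5 + (-19 - v) = -14 - v)
W = 5 (W = 1*5 = 5)
O(71, -47) + R(W, 31) = (-14 - 1*(-47)) + (5 + 31) = (-14 + 47) + 36 = 33 + 36 = 69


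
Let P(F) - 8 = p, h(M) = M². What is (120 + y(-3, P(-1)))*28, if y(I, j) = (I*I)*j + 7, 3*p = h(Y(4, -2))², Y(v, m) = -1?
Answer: 5656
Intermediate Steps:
p = ⅓ (p = ((-1)²)²/3 = (⅓)*1² = (⅓)*1 = ⅓ ≈ 0.33333)
P(F) = 25/3 (P(F) = 8 + ⅓ = 25/3)
y(I, j) = 7 + j*I² (y(I, j) = I²*j + 7 = j*I² + 7 = 7 + j*I²)
(120 + y(-3, P(-1)))*28 = (120 + (7 + (25/3)*(-3)²))*28 = (120 + (7 + (25/3)*9))*28 = (120 + (7 + 75))*28 = (120 + 82)*28 = 202*28 = 5656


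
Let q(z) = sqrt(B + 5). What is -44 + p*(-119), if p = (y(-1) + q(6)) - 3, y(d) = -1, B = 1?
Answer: 432 - 119*sqrt(6) ≈ 140.51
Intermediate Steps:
q(z) = sqrt(6) (q(z) = sqrt(1 + 5) = sqrt(6))
p = -4 + sqrt(6) (p = (-1 + sqrt(6)) - 3 = -4 + sqrt(6) ≈ -1.5505)
-44 + p*(-119) = -44 + (-4 + sqrt(6))*(-119) = -44 + (476 - 119*sqrt(6)) = 432 - 119*sqrt(6)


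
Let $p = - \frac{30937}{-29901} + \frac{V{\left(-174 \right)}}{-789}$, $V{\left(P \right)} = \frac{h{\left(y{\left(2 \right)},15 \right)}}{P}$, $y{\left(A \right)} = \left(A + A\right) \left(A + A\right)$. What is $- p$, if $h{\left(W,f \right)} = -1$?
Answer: $- \frac{1415729027}{1368329562} \approx -1.0346$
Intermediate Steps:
$y{\left(A \right)} = 4 A^{2}$ ($y{\left(A \right)} = 2 A 2 A = 4 A^{2}$)
$V{\left(P \right)} = - \frac{1}{P}$
$p = \frac{1415729027}{1368329562}$ ($p = - \frac{30937}{-29901} + \frac{\left(-1\right) \frac{1}{-174}}{-789} = \left(-30937\right) \left(- \frac{1}{29901}\right) + \left(-1\right) \left(- \frac{1}{174}\right) \left(- \frac{1}{789}\right) = \frac{30937}{29901} + \frac{1}{174} \left(- \frac{1}{789}\right) = \frac{30937}{29901} - \frac{1}{137286} = \frac{1415729027}{1368329562} \approx 1.0346$)
$- p = \left(-1\right) \frac{1415729027}{1368329562} = - \frac{1415729027}{1368329562}$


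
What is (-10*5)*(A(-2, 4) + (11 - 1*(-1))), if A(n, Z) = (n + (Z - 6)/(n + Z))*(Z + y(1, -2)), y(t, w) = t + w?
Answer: -150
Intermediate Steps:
A(n, Z) = (-1 + Z)*(n + (-6 + Z)/(Z + n)) (A(n, Z) = (n + (Z - 6)/(n + Z))*(Z + (1 - 2)) = (n + (-6 + Z)/(Z + n))*(Z - 1) = (n + (-6 + Z)/(Z + n))*(-1 + Z) = (-1 + Z)*(n + (-6 + Z)/(Z + n)))
(-10*5)*(A(-2, 4) + (11 - 1*(-1))) = (-10*5)*((6 + 4² - 1*(-2)² - 7*4 + 4*(-2)² - 2*4² - 1*4*(-2))/(4 - 2) + (11 - 1*(-1))) = -50*((6 + 16 - 1*4 - 28 + 4*4 - 2*16 + 8)/2 + (11 + 1)) = -50*((6 + 16 - 4 - 28 + 16 - 32 + 8)/2 + 12) = -50*((½)*(-18) + 12) = -50*(-9 + 12) = -50*3 = -150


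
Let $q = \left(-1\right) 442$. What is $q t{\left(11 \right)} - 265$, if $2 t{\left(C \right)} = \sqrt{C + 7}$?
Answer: $-265 - 663 \sqrt{2} \approx -1202.6$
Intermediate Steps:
$q = -442$
$t{\left(C \right)} = \frac{\sqrt{7 + C}}{2}$ ($t{\left(C \right)} = \frac{\sqrt{C + 7}}{2} = \frac{\sqrt{7 + C}}{2}$)
$q t{\left(11 \right)} - 265 = - 442 \frac{\sqrt{7 + 11}}{2} - 265 = - 442 \frac{\sqrt{18}}{2} - 265 = - 442 \frac{3 \sqrt{2}}{2} - 265 = - 663 \sqrt{2} - 265 = -265 - 663 \sqrt{2}$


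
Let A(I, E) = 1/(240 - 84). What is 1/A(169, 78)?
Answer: 156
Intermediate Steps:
A(I, E) = 1/156
1/A(169, 78) = 1/(1/156) = 156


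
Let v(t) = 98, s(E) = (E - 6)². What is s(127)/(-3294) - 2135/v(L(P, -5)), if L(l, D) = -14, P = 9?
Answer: -302411/11529 ≈ -26.230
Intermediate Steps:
s(E) = (-6 + E)²
s(127)/(-3294) - 2135/v(L(P, -5)) = (-6 + 127)²/(-3294) - 2135/98 = 121²*(-1/3294) - 2135*1/98 = 14641*(-1/3294) - 305/14 = -14641/3294 - 305/14 = -302411/11529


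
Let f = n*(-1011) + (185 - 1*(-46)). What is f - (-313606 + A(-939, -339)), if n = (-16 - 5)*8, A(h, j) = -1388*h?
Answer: -819647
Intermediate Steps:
n = -168 (n = -21*8 = -168)
f = 170079 (f = -168*(-1011) + (185 - 1*(-46)) = 169848 + (185 + 46) = 169848 + 231 = 170079)
f - (-313606 + A(-939, -339)) = 170079 - (-313606 - 1388*(-939)) = 170079 - (-313606 + 1303332) = 170079 - 1*989726 = 170079 - 989726 = -819647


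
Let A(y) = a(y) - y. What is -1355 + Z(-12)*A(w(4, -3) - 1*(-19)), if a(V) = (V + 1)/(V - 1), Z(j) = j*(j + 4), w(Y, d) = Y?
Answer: -38041/11 ≈ -3458.3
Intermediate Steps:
Z(j) = j*(4 + j)
a(V) = (1 + V)/(-1 + V)
A(y) = -y + (1 + y)/(-1 + y) (A(y) = (1 + y)/(-1 + y) - y = -y + (1 + y)/(-1 + y))
-1355 + Z(-12)*A(w(4, -3) - 1*(-19)) = -1355 + (-12*(4 - 12))*((1 + (4 - 1*(-19)) - (4 - 1*(-19))*(-1 + (4 - 1*(-19))))/(-1 + (4 - 1*(-19)))) = -1355 + (-12*(-8))*((1 + (4 + 19) - (4 + 19)*(-1 + (4 + 19)))/(-1 + (4 + 19))) = -1355 + 96*((1 + 23 - 1*23*(-1 + 23))/(-1 + 23)) = -1355 + 96*((1 + 23 - 1*23*22)/22) = -1355 + 96*((1 + 23 - 506)/22) = -1355 + 96*((1/22)*(-482)) = -1355 + 96*(-241/11) = -1355 - 23136/11 = -38041/11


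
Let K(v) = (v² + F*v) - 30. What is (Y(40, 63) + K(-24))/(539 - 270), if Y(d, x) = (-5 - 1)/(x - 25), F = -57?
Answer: 36363/5111 ≈ 7.1147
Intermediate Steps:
Y(d, x) = -6/(-25 + x)
K(v) = -30 + v² - 57*v (K(v) = (v² - 57*v) - 30 = -30 + v² - 57*v)
(Y(40, 63) + K(-24))/(539 - 270) = (-6/(-25 + 63) + (-30 + (-24)² - 57*(-24)))/(539 - 270) = (-6/38 + (-30 + 576 + 1368))/269 = (-6*1/38 + 1914)*(1/269) = (-3/19 + 1914)*(1/269) = (36363/19)*(1/269) = 36363/5111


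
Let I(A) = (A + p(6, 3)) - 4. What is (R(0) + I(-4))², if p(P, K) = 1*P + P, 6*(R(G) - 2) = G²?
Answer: 36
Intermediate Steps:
R(G) = 2 + G²/6
p(P, K) = 2*P (p(P, K) = P + P = 2*P)
I(A) = 8 + A (I(A) = (A + 2*6) - 4 = (A + 12) - 4 = (12 + A) - 4 = 8 + A)
(R(0) + I(-4))² = ((2 + (⅙)*0²) + (8 - 4))² = ((2 + (⅙)*0) + 4)² = ((2 + 0) + 4)² = (2 + 4)² = 6² = 36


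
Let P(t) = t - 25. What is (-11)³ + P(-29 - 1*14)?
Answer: -1399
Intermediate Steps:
P(t) = -25 + t
(-11)³ + P(-29 - 1*14) = (-11)³ + (-25 + (-29 - 1*14)) = -1331 + (-25 + (-29 - 14)) = -1331 + (-25 - 43) = -1331 - 68 = -1399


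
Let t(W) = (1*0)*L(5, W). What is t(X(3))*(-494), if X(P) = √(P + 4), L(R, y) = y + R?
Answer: 0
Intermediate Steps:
L(R, y) = R + y
X(P) = √(4 + P)
t(W) = 0 (t(W) = (1*0)*(5 + W) = 0*(5 + W) = 0)
t(X(3))*(-494) = 0*(-494) = 0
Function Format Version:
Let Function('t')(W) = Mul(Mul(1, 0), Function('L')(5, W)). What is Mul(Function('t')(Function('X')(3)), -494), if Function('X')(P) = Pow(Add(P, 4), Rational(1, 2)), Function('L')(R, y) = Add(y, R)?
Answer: 0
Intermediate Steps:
Function('L')(R, y) = Add(R, y)
Function('X')(P) = Pow(Add(4, P), Rational(1, 2))
Function('t')(W) = 0 (Function('t')(W) = Mul(Mul(1, 0), Add(5, W)) = Mul(0, Add(5, W)) = 0)
Mul(Function('t')(Function('X')(3)), -494) = Mul(0, -494) = 0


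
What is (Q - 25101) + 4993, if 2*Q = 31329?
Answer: -8887/2 ≈ -4443.5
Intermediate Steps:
Q = 31329/2 (Q = (½)*31329 = 31329/2 ≈ 15665.)
(Q - 25101) + 4993 = (31329/2 - 25101) + 4993 = -18873/2 + 4993 = -8887/2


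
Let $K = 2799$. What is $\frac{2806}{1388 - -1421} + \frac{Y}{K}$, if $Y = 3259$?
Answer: $\frac{17008525}{7862391} \approx 2.1633$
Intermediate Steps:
$\frac{2806}{1388 - -1421} + \frac{Y}{K} = \frac{2806}{1388 - -1421} + \frac{3259}{2799} = \frac{2806}{1388 + 1421} + 3259 \cdot \frac{1}{2799} = \frac{2806}{2809} + \frac{3259}{2799} = \frac{17008525}{7862391}$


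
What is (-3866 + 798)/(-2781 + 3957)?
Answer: -767/294 ≈ -2.6088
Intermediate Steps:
(-3866 + 798)/(-2781 + 3957) = -3068/1176 = -3068*1/1176 = -767/294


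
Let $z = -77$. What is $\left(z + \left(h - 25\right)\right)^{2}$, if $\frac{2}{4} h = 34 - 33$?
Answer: $10000$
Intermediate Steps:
$h = 2$ ($h = 2 \left(34 - 33\right) = 2 \cdot 1 = 2$)
$\left(z + \left(h - 25\right)\right)^{2} = \left(-77 + \left(2 - 25\right)\right)^{2} = \left(-77 - 23\right)^{2} = \left(-100\right)^{2} = 10000$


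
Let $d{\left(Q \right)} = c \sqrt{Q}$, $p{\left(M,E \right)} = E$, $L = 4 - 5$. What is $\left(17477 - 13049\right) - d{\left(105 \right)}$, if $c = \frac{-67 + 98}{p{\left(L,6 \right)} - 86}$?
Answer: $4428 + \frac{31 \sqrt{105}}{80} \approx 4432.0$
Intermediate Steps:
$L = -1$
$c = - \frac{31}{80}$ ($c = \frac{-67 + 98}{6 - 86} = \frac{31}{-80} = 31 \left(- \frac{1}{80}\right) = - \frac{31}{80} \approx -0.3875$)
$d{\left(Q \right)} = - \frac{31 \sqrt{Q}}{80}$
$\left(17477 - 13049\right) - d{\left(105 \right)} = \left(17477 - 13049\right) - - \frac{31 \sqrt{105}}{80} = \left(17477 - 13049\right) + \frac{31 \sqrt{105}}{80} = 4428 + \frac{31 \sqrt{105}}{80}$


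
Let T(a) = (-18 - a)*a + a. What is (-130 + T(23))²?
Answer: 1102500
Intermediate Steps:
T(a) = a + a*(-18 - a) (T(a) = a*(-18 - a) + a = a + a*(-18 - a))
(-130 + T(23))² = (-130 - 1*23*(17 + 23))² = (-130 - 1*23*40)² = (-130 - 920)² = (-1050)² = 1102500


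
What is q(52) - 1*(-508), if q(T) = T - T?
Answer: 508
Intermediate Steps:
q(T) = 0
q(52) - 1*(-508) = 0 - 1*(-508) = 0 + 508 = 508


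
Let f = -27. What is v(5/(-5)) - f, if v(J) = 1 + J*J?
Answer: 29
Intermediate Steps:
v(J) = 1 + J**2
v(5/(-5)) - f = (1 + (5/(-5))**2) - 1*(-27) = (1 + (5*(-1/5))**2) + 27 = (1 + (-1)**2) + 27 = (1 + 1) + 27 = 2 + 27 = 29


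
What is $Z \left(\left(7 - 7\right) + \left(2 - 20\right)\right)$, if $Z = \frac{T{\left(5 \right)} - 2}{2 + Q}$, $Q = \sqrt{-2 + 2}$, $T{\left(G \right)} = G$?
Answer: $-27$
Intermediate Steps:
$Q = 0$ ($Q = \sqrt{0} = 0$)
$Z = \frac{3}{2}$ ($Z = \frac{5 - 2}{2 + 0} = \frac{3}{2} \approx 1.5$)
$Z \left(\left(7 - 7\right) + \left(2 - 20\right)\right) = \frac{3 \left(\left(7 - 7\right) + \left(2 - 20\right)\right)}{2} = \frac{3 \left(0 + \left(2 - 20\right)\right)}{2} = \frac{3 \left(0 - 18\right)}{2} = \frac{3}{2} \left(-18\right) = -27$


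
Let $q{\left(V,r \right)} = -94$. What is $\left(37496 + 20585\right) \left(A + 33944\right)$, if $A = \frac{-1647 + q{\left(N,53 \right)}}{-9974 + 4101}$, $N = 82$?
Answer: $\frac{11578729217093}{5873} \approx 1.9715 \cdot 10^{9}$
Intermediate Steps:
$A = \frac{1741}{5873}$ ($A = \frac{-1647 - 94}{-9974 + 4101} = - \frac{1741}{-5873} = \left(-1741\right) \left(- \frac{1}{5873}\right) = \frac{1741}{5873} \approx 0.29644$)
$\left(37496 + 20585\right) \left(A + 33944\right) = \left(37496 + 20585\right) \left(\frac{1741}{5873} + 33944\right) = 58081 \cdot \frac{199354853}{5873} = \frac{11578729217093}{5873}$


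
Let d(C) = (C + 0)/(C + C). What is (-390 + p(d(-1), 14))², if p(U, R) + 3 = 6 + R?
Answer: 139129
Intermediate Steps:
d(C) = ½ (d(C) = C/((2*C)) = C*(1/(2*C)) = ½)
p(U, R) = 3 + R (p(U, R) = -3 + (6 + R) = 3 + R)
(-390 + p(d(-1), 14))² = (-390 + (3 + 14))² = (-390 + 17)² = (-373)² = 139129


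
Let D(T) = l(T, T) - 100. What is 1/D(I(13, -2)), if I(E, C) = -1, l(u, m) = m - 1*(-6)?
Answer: -1/95 ≈ -0.010526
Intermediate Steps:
l(u, m) = 6 + m (l(u, m) = m + 6 = 6 + m)
D(T) = -94 + T (D(T) = (6 + T) - 100 = -94 + T)
1/D(I(13, -2)) = 1/(-94 - 1) = 1/(-95) = -1/95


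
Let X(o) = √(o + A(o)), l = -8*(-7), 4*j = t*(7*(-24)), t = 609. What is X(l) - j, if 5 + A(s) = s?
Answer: 25578 + √107 ≈ 25588.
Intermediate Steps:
A(s) = -5 + s
j = -25578 (j = (609*(7*(-24)))/4 = (609*(-168))/4 = (¼)*(-102312) = -25578)
l = 56
X(o) = √(-5 + 2*o) (X(o) = √(o + (-5 + o)) = √(-5 + 2*o))
X(l) - j = √(-5 + 2*56) - 1*(-25578) = √(-5 + 112) + 25578 = √107 + 25578 = 25578 + √107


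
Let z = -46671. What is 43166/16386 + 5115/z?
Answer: 321797666/127458501 ≈ 2.5247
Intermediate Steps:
43166/16386 + 5115/z = 43166/16386 + 5115/(-46671) = 43166*(1/16386) + 5115*(-1/46671) = 21583/8193 - 1705/15557 = 321797666/127458501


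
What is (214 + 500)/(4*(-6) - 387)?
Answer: -238/137 ≈ -1.7372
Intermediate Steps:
(214 + 500)/(4*(-6) - 387) = 714/(-24 - 387) = 714/(-411) = 714*(-1/411) = -238/137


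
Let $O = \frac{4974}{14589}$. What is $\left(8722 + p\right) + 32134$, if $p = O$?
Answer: $\frac{198684386}{4863} \approx 40856.0$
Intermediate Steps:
$O = \frac{1658}{4863}$ ($O = 4974 \cdot \frac{1}{14589} = \frac{1658}{4863} \approx 0.34094$)
$p = \frac{1658}{4863} \approx 0.34094$
$\left(8722 + p\right) + 32134 = \left(8722 + \frac{1658}{4863}\right) + 32134 = \frac{42416744}{4863} + 32134 = \frac{198684386}{4863}$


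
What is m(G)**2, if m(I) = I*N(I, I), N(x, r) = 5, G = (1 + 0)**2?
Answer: 25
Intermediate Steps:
G = 1 (G = 1**2 = 1)
m(I) = 5*I (m(I) = I*5 = 5*I)
m(G)**2 = (5*1)**2 = 5**2 = 25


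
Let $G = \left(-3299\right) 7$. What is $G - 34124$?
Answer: $-57217$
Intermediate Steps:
$G = -23093$
$G - 34124 = -23093 - 34124 = -57217$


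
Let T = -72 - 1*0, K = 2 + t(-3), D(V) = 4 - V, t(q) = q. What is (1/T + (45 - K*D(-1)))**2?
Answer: 12952801/5184 ≈ 2498.6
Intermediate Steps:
K = -1 (K = 2 - 3 = -1)
T = -72 (T = -72 + 0 = -72)
(1/T + (45 - K*D(-1)))**2 = (1/(-72) + (45 - (-1)*(4 - 1*(-1))))**2 = (-1/72 + (45 - (-1)*(4 + 1)))**2 = (-1/72 + (45 - (-1)*5))**2 = (-1/72 + (45 - 1*(-5)))**2 = (-1/72 + (45 + 5))**2 = (-1/72 + 50)**2 = (3599/72)**2 = 12952801/5184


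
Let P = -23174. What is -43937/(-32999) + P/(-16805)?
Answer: 1503080111/554548195 ≈ 2.7105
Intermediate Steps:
-43937/(-32999) + P/(-16805) = -43937/(-32999) - 23174/(-16805) = -43937*(-1/32999) - 23174*(-1/16805) = 43937/32999 + 23174/16805 = 1503080111/554548195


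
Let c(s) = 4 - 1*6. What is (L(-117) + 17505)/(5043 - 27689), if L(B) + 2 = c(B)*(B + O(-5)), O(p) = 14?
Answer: -17709/22646 ≈ -0.78199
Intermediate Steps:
c(s) = -2 (c(s) = 4 - 6 = -2)
L(B) = -30 - 2*B (L(B) = -2 - 2*(B + 14) = -2 - 2*(14 + B) = -2 + (-28 - 2*B) = -30 - 2*B)
(L(-117) + 17505)/(5043 - 27689) = ((-30 - 2*(-117)) + 17505)/(5043 - 27689) = ((-30 + 234) + 17505)/(-22646) = (204 + 17505)*(-1/22646) = 17709*(-1/22646) = -17709/22646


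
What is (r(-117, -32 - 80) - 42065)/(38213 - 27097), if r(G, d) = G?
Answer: -3013/794 ≈ -3.7947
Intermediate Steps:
(r(-117, -32 - 80) - 42065)/(38213 - 27097) = (-117 - 42065)/(38213 - 27097) = -42182/11116 = -42182*1/11116 = -3013/794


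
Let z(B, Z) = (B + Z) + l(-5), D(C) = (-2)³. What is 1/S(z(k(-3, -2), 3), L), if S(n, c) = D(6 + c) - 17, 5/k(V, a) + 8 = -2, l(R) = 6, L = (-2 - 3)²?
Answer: -1/25 ≈ -0.040000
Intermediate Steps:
D(C) = -8
L = 25 (L = (-5)² = 25)
k(V, a) = -½ (k(V, a) = 5/(-8 - 2) = 5/(-10) = 5*(-⅒) = -½)
z(B, Z) = 6 + B + Z (z(B, Z) = (B + Z) + 6 = 6 + B + Z)
S(n, c) = -25 (S(n, c) = -8 - 17 = -25)
1/S(z(k(-3, -2), 3), L) = 1/(-25) = -1/25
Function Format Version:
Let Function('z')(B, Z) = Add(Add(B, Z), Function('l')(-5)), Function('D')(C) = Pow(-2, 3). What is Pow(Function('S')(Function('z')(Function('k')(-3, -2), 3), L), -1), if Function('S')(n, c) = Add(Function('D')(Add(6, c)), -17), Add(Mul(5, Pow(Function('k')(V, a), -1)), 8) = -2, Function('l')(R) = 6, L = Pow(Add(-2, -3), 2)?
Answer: Rational(-1, 25) ≈ -0.040000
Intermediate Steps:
Function('D')(C) = -8
L = 25 (L = Pow(-5, 2) = 25)
Function('k')(V, a) = Rational(-1, 2) (Function('k')(V, a) = Mul(5, Pow(Add(-8, -2), -1)) = Mul(5, Pow(-10, -1)) = Mul(5, Rational(-1, 10)) = Rational(-1, 2))
Function('z')(B, Z) = Add(6, B, Z) (Function('z')(B, Z) = Add(Add(B, Z), 6) = Add(6, B, Z))
Function('S')(n, c) = -25 (Function('S')(n, c) = Add(-8, -17) = -25)
Pow(Function('S')(Function('z')(Function('k')(-3, -2), 3), L), -1) = Pow(-25, -1) = Rational(-1, 25)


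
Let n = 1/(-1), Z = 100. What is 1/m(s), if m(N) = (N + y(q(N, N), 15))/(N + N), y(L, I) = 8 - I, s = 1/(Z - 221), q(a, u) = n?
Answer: 1/424 ≈ 0.0023585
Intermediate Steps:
n = -1
q(a, u) = -1
s = -1/121 (s = 1/(100 - 221) = 1/(-121) = -1/121 ≈ -0.0082645)
m(N) = (-7 + N)/(2*N) (m(N) = (N + (8 - 1*15))/(N + N) = (N + (8 - 15))/((2*N)) = (N - 7)*(1/(2*N)) = (-7 + N)*(1/(2*N)) = (-7 + N)/(2*N))
1/m(s) = 1/((-7 - 1/121)/(2*(-1/121))) = 1/((1/2)*(-121)*(-848/121)) = 1/424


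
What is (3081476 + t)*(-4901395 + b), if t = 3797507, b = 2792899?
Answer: -14504308139568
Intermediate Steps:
(3081476 + t)*(-4901395 + b) = (3081476 + 3797507)*(-4901395 + 2792899) = 6878983*(-2108496) = -14504308139568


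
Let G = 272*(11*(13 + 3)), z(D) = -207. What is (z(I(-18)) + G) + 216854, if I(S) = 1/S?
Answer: 264519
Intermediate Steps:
G = 47872 (G = 272*(11*16) = 272*176 = 47872)
(z(I(-18)) + G) + 216854 = (-207 + 47872) + 216854 = 47665 + 216854 = 264519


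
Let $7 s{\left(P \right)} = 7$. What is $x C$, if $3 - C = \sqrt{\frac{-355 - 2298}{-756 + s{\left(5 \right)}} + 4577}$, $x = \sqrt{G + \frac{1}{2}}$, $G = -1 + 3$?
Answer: $\frac{\sqrt{10} \left(2265 - 4 \sqrt{163187965}\right)}{1510} \approx -102.27$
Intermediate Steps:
$s{\left(P \right)} = 1$ ($s{\left(P \right)} = \frac{1}{7} \cdot 7 = 1$)
$G = 2$
$x = \frac{\sqrt{10}}{2}$ ($x = \sqrt{2 + \frac{1}{2}} = \sqrt{\frac{5}{2}} = \frac{\sqrt{10}}{2} \approx 1.5811$)
$C = 3 - \frac{4 \sqrt{163187965}}{755}$ ($C = 3 - \sqrt{\frac{-355 - 2298}{-756 + 1} + 4577} = 3 - \sqrt{- \frac{2653}{-755} + 4577} = 3 - \sqrt{\left(-2653\right) \left(- \frac{1}{755}\right) + 4577} = 3 - \sqrt{\frac{2653}{755} + 4577} = 3 - \sqrt{\frac{3458288}{755}} = 3 - \frac{4 \sqrt{163187965}}{755} \approx -64.679$)
$x C = \frac{\sqrt{10}}{2} \left(3 - \frac{4 \sqrt{163187965}}{755}\right) = \frac{\sqrt{10} \left(3 - \frac{4 \sqrt{163187965}}{755}\right)}{2}$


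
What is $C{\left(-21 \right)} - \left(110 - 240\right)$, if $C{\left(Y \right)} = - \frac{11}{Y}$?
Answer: $\frac{2741}{21} \approx 130.52$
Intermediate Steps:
$C{\left(-21 \right)} - \left(110 - 240\right) = - \frac{11}{-21} - \left(110 - 240\right) = \left(-11\right) \left(- \frac{1}{21}\right) - \left(110 - 240\right) = \frac{11}{21} - -130 = \frac{11}{21} + 130 = \frac{2741}{21}$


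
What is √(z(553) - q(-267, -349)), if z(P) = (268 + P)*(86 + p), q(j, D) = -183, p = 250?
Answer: 3*√30671 ≈ 525.39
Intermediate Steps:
z(P) = 90048 + 336*P (z(P) = (268 + P)*(86 + 250) = (268 + P)*336 = 90048 + 336*P)
√(z(553) - q(-267, -349)) = √((90048 + 336*553) - 1*(-183)) = √((90048 + 185808) + 183) = √(275856 + 183) = √276039 = 3*√30671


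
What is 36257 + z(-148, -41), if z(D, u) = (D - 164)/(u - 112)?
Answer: 1849211/51 ≈ 36259.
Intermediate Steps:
z(D, u) = (-164 + D)/(-112 + u)
36257 + z(-148, -41) = 36257 + (-164 - 148)/(-112 - 41) = 36257 - 312/(-153) = 36257 - 1/153*(-312) = 36257 + 104/51 = 1849211/51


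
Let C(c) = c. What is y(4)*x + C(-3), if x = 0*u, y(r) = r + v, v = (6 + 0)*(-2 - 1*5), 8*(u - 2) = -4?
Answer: -3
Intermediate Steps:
u = 3/2 (u = 2 + (⅛)*(-4) = 2 - ½ = 3/2 ≈ 1.5000)
v = -42 (v = 6*(-2 - 5) = 6*(-7) = -42)
y(r) = -42 + r (y(r) = r - 42 = -42 + r)
x = 0 (x = 0*(3/2) = 0)
y(4)*x + C(-3) = (-42 + 4)*0 - 3 = -38*0 - 3 = 0 - 3 = -3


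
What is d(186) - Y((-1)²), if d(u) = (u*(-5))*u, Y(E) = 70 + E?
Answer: -173051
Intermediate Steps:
d(u) = -5*u² (d(u) = (-5*u)*u = -5*u²)
d(186) - Y((-1)²) = -5*186² - (70 + (-1)²) = -5*34596 - (70 + 1) = -172980 - 1*71 = -172980 - 71 = -173051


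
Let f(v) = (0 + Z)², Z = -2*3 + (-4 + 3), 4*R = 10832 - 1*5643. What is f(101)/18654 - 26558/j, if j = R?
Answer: -1981397467/96795606 ≈ -20.470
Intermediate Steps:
R = 5189/4 (R = (10832 - 1*5643)/4 = (10832 - 5643)/4 = (¼)*5189 = 5189/4 ≈ 1297.3)
j = 5189/4 ≈ 1297.3
Z = -7 (Z = -6 - 1 = -7)
f(v) = 49 (f(v) = (0 - 7)² = (-7)² = 49)
f(101)/18654 - 26558/j = 49/18654 - 26558/5189/4 = 49*(1/18654) - 26558*4/5189 = 49/18654 - 106232/5189 = -1981397467/96795606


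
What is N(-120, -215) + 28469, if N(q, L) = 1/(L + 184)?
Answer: 882538/31 ≈ 28469.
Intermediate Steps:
N(q, L) = 1/(184 + L)
N(-120, -215) + 28469 = 1/(184 - 215) + 28469 = 1/(-31) + 28469 = -1/31 + 28469 = 882538/31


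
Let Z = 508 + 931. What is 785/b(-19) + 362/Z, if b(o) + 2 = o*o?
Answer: 1259573/516601 ≈ 2.4382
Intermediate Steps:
b(o) = -2 + o² (b(o) = -2 + o*o = -2 + o²)
Z = 1439
785/b(-19) + 362/Z = 785/(-2 + (-19)²) + 362/1439 = 785/(-2 + 361) + 362*(1/1439) = 785/359 + 362/1439 = 1259573/516601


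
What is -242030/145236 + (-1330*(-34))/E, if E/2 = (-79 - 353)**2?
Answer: -1745200865/1129355136 ≈ -1.5453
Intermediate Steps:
E = 373248 (E = 2*(-79 - 353)**2 = 2*(-432)**2 = 2*186624 = 373248)
-242030/145236 + (-1330*(-34))/E = -242030/145236 - 1330*(-34)/373248 = -242030*1/145236 + 45220*(1/373248) = -121015/72618 + 11305/93312 = -1745200865/1129355136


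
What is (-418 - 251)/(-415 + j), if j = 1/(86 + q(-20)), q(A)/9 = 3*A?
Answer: 303726/188411 ≈ 1.6120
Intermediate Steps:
q(A) = 27*A (q(A) = 9*(3*A) = 27*A)
j = -1/454 (j = 1/(86 + 27*(-20)) = 1/(86 - 540) = 1/(-454) = -1/454 ≈ -0.0022026)
(-418 - 251)/(-415 + j) = (-418 - 251)/(-415 - 1/454) = -669/(-188411/454) = -669*(-454/188411) = 303726/188411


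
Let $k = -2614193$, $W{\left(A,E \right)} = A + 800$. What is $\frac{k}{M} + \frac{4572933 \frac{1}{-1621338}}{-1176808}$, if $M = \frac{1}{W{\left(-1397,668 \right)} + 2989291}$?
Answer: $- \frac{4969091776977274753958345}{636001176368} \approx -7.813 \cdot 10^{12}$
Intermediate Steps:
$W{\left(A,E \right)} = 800 + A$
$M = \frac{1}{2988694}$ ($M = \frac{1}{\left(800 - 1397\right) + 2989291} = \frac{1}{-597 + 2989291} = \frac{1}{2988694} \approx 3.3459 \cdot 10^{-7}$)
$\frac{k}{M} + \frac{4572933 \frac{1}{-1621338}}{-1176808} = - 2614193 \frac{1}{\frac{1}{2988694}} + \frac{4572933 \frac{1}{-1621338}}{-1176808} = \left(-2614193\right) 2988694 + 4572933 \left(- \frac{1}{1621338}\right) \left(- \frac{1}{1176808}\right) = -7813022933942 - - \frac{1524311}{636001176368} = -7813022933942 + \frac{1524311}{636001176368} = - \frac{4969091776977274753958345}{636001176368}$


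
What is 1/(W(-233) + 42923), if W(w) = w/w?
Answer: 1/42924 ≈ 2.3297e-5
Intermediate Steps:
W(w) = 1
1/(W(-233) + 42923) = 1/(1 + 42923) = 1/42924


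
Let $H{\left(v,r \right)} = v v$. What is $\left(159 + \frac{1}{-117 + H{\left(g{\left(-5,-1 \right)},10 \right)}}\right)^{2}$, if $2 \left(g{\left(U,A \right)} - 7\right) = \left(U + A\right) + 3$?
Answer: $\frac{3043618561}{120409} \approx 25277.0$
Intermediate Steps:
$g{\left(U,A \right)} = \frac{17}{2} + \frac{A}{2} + \frac{U}{2}$ ($g{\left(U,A \right)} = 7 + \frac{\left(U + A\right) + 3}{2} = 7 + \frac{\left(A + U\right) + 3}{2} = 7 + \frac{3 + A + U}{2} = 7 + \left(\frac{3}{2} + \frac{A}{2} + \frac{U}{2}\right) = \frac{17}{2} + \frac{A}{2} + \frac{U}{2}$)
$H{\left(v,r \right)} = v^{2}$
$\left(159 + \frac{1}{-117 + H{\left(g{\left(-5,-1 \right)},10 \right)}}\right)^{2} = \left(159 + \frac{1}{-117 + \left(\frac{17}{2} + \frac{1}{2} \left(-1\right) + \frac{1}{2} \left(-5\right)\right)^{2}}\right)^{2} = \left(159 + \frac{1}{-117 + \left(\frac{17}{2} - \frac{1}{2} - \frac{5}{2}\right)^{2}}\right)^{2} = \left(159 + \frac{1}{-117 + \left(\frac{11}{2}\right)^{2}}\right)^{2} = \left(159 + \frac{1}{-117 + \frac{121}{4}}\right)^{2} = \left(159 + \frac{1}{- \frac{347}{4}}\right)^{2} = \left(159 - \frac{4}{347}\right)^{2} = \left(\frac{55169}{347}\right)^{2} = \frac{3043618561}{120409}$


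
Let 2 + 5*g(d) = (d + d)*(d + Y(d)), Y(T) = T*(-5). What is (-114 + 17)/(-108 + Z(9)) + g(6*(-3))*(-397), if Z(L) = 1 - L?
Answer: 119459373/580 ≈ 2.0596e+5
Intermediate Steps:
Y(T) = -5*T
g(d) = -⅖ - 8*d²/5 (g(d) = -⅖ + ((d + d)*(d - 5*d))/5 = -⅖ + ((2*d)*(-4*d))/5 = -⅖ + (-8*d²)/5 = -⅖ - 8*d²/5)
(-114 + 17)/(-108 + Z(9)) + g(6*(-3))*(-397) = (-114 + 17)/(-108 + (1 - 1*9)) + (-⅖ - 8*(6*(-3))²/5)*(-397) = -97/(-108 + (1 - 9)) + (-⅖ - 8/5*(-18)²)*(-397) = -97/(-108 - 8) + (-⅖ - 8/5*324)*(-397) = -97/(-116) + (-⅖ - 2592/5)*(-397) = -97*(-1/116) - 2594/5*(-397) = 97/116 + 1029818/5 = 119459373/580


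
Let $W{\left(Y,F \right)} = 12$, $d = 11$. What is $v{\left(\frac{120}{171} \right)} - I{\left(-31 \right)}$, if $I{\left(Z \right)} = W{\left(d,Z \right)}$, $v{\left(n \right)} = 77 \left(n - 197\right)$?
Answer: $- \frac{862237}{57} \approx -15127.0$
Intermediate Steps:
$v{\left(n \right)} = -15169 + 77 n$ ($v{\left(n \right)} = 77 \left(-197 + n\right) = -15169 + 77 n$)
$I{\left(Z \right)} = 12$
$v{\left(\frac{120}{171} \right)} - I{\left(-31 \right)} = \left(-15169 + 77 \cdot \frac{120}{171}\right) - 12 = \left(-15169 + 77 \cdot 120 \cdot \frac{1}{171}\right) - 12 = \left(-15169 + 77 \cdot \frac{40}{57}\right) - 12 = \left(-15169 + \frac{3080}{57}\right) - 12 = - \frac{861553}{57} - 12 = - \frac{862237}{57}$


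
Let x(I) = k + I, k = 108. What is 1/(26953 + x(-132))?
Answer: 1/26929 ≈ 3.7135e-5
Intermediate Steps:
x(I) = 108 + I
1/(26953 + x(-132)) = 1/(26953 + (108 - 132)) = 1/(26953 - 24) = 1/26929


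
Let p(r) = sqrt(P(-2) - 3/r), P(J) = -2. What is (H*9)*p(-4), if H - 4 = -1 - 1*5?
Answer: -9*I*sqrt(5) ≈ -20.125*I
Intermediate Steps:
H = -2 (H = 4 + (-1 - 1*5) = 4 + (-1 - 5) = 4 - 6 = -2)
p(r) = sqrt(-2 - 3/r)
(H*9)*p(-4) = (-2*9)*sqrt(-2 - 3/(-4)) = -18*sqrt(-2 - 3*(-1/4)) = -18*sqrt(-2 + 3/4) = -9*I*sqrt(5)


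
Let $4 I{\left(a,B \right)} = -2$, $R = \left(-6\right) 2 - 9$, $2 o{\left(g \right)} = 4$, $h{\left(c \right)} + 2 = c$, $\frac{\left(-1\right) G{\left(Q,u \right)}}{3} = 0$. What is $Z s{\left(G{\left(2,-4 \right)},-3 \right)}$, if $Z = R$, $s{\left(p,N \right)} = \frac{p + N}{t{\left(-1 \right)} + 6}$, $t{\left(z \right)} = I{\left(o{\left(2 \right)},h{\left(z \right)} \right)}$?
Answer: $\frac{126}{11} \approx 11.455$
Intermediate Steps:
$G{\left(Q,u \right)} = 0$ ($G{\left(Q,u \right)} = \left(-3\right) 0 = 0$)
$h{\left(c \right)} = -2 + c$
$o{\left(g \right)} = 2$ ($o{\left(g \right)} = \frac{1}{2} \cdot 4 = 2$)
$R = -21$ ($R = -12 - 9 = -21$)
$I{\left(a,B \right)} = - \frac{1}{2}$ ($I{\left(a,B \right)} = \frac{1}{4} \left(-2\right) = - \frac{1}{2}$)
$t{\left(z \right)} = - \frac{1}{2}$
$s{\left(p,N \right)} = \frac{2 N}{11} + \frac{2 p}{11}$ ($s{\left(p,N \right)} = \frac{p + N}{- \frac{1}{2} + 6} = \frac{N + p}{\frac{11}{2}} = \left(N + p\right) \frac{2}{11} = \frac{2 N}{11} + \frac{2 p}{11}$)
$Z = -21$
$Z s{\left(G{\left(2,-4 \right)},-3 \right)} = - 21 \left(\frac{2}{11} \left(-3\right) + \frac{2}{11} \cdot 0\right) = - 21 \left(- \frac{6}{11} + 0\right) = \left(-21\right) \left(- \frac{6}{11}\right) = \frac{126}{11}$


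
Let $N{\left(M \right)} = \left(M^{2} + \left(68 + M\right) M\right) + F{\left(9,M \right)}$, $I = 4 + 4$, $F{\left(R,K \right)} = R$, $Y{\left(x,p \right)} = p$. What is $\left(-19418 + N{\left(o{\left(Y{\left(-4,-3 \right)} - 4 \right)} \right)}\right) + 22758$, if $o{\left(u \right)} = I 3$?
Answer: $6133$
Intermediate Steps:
$I = 8$
$o{\left(u \right)} = 24$ ($o{\left(u \right)} = 8 \cdot 3 = 24$)
$N{\left(M \right)} = 9 + M^{2} + M \left(68 + M\right)$ ($N{\left(M \right)} = \left(M^{2} + \left(68 + M\right) M\right) + 9 = \left(M^{2} + M \left(68 + M\right)\right) + 9 = 9 + M^{2} + M \left(68 + M\right)$)
$\left(-19418 + N{\left(o{\left(Y{\left(-4,-3 \right)} - 4 \right)} \right)}\right) + 22758 = \left(-19418 + \left(9 + 2 \cdot 24^{2} + 68 \cdot 24\right)\right) + 22758 = \left(-19418 + \left(9 + 2 \cdot 576 + 1632\right)\right) + 22758 = \left(-19418 + \left(9 + 1152 + 1632\right)\right) + 22758 = \left(-19418 + 2793\right) + 22758 = -16625 + 22758 = 6133$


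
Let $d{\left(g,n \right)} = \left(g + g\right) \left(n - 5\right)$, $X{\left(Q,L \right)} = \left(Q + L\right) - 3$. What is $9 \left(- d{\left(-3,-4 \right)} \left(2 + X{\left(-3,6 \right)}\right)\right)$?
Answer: $-972$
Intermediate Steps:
$X{\left(Q,L \right)} = -3 + L + Q$ ($X{\left(Q,L \right)} = \left(L + Q\right) - 3 = -3 + L + Q$)
$d{\left(g,n \right)} = 2 g \left(-5 + n\right)$
$9 \left(- d{\left(-3,-4 \right)} \left(2 + X{\left(-3,6 \right)}\right)\right) = 9 \left(- 2 \left(-3\right) \left(-5 - 4\right) \left(2 - 0\right)\right) = 9 \left(- 2 \left(-3\right) \left(-9\right) \left(2 + 0\right)\right) = 9 \left(- 54 \cdot 2\right) = 9 \left(\left(-1\right) 108\right) = 9 \left(-108\right) = -972$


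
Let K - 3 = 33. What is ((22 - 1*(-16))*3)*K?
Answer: 4104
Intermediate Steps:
K = 36 (K = 3 + 33 = 36)
((22 - 1*(-16))*3)*K = ((22 - 1*(-16))*3)*36 = ((22 + 16)*3)*36 = (38*3)*36 = 114*36 = 4104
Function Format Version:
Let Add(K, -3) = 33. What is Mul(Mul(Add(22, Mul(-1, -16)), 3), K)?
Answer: 4104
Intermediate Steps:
K = 36 (K = Add(3, 33) = 36)
Mul(Mul(Add(22, Mul(-1, -16)), 3), K) = Mul(Mul(Add(22, Mul(-1, -16)), 3), 36) = Mul(Mul(Add(22, 16), 3), 36) = Mul(Mul(38, 3), 36) = Mul(114, 36) = 4104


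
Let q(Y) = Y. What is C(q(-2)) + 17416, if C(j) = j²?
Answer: 17420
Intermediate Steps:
C(q(-2)) + 17416 = (-2)² + 17416 = 4 + 17416 = 17420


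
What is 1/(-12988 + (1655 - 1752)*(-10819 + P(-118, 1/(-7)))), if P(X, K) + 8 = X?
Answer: 1/1048677 ≈ 9.5358e-7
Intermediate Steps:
P(X, K) = -8 + X
1/(-12988 + (1655 - 1752)*(-10819 + P(-118, 1/(-7)))) = 1/(-12988 + (1655 - 1752)*(-10819 + (-8 - 118))) = 1/(-12988 - 97*(-10819 - 126)) = 1/(-12988 - 97*(-10945)) = 1/(-12988 + 1061665) = 1/1048677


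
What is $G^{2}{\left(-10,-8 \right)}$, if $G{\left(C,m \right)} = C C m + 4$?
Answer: $633616$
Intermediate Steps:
$G{\left(C,m \right)} = 4 + m C^{2}$ ($G{\left(C,m \right)} = C^{2} m + 4 = m C^{2} + 4 = 4 + m C^{2}$)
$G^{2}{\left(-10,-8 \right)} = \left(4 - 8 \left(-10\right)^{2}\right)^{2} = \left(4 - 800\right)^{2} = \left(-796\right)^{2} = 633616$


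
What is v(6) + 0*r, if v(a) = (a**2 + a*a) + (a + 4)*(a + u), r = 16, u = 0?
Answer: 132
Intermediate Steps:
v(a) = 2*a**2 + a*(4 + a) (v(a) = (a**2 + a*a) + (a + 4)*(a + 0) = (a**2 + a**2) + (4 + a)*a = 2*a**2 + a*(4 + a))
v(6) + 0*r = 6*(4 + 3*6) + 0*16 = 6*(4 + 18) + 0 = 6*22 + 0 = 132 + 0 = 132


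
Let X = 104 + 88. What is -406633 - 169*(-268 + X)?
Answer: -393789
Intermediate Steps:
X = 192
-406633 - 169*(-268 + X) = -406633 - 169*(-268 + 192) = -406633 - 169*(-76) = -406633 - 1*(-12844) = -406633 + 12844 = -393789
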